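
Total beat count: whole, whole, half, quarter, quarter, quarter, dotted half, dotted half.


Reasoning:
Beat values:
  whole = 4 beats
  whole = 4 beats
  half = 2 beats
  quarter = 1 beat
  quarter = 1 beat
  quarter = 1 beat
  dotted half = 3 beats
  dotted half = 3 beats
Sum = 4 + 4 + 2 + 1 + 1 + 1 + 3 + 3
= 19 beats


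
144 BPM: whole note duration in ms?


Solution.
One quarter-note beat = 60000 / BPM = 60000 / 144 ms
Whole note = 4 × quarter note
Duration = 4 × 60000 / 144 = 240000 / 144
= 1666.7 ms


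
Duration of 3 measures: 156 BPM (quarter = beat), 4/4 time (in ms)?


Working:
Quarter-note beat duration = 60000 / 156 ms
Beats per measure (4/4) = 4
One measure = 4 × 60000 / 156 = 240000 / 156 ms
3 measures = 3 × 240000 / 156 = 720000 / 156
= 4615.4 ms


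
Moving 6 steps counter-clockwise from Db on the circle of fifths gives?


Each counter-clockwise step moves down a perfect 5th (= up a perfect 4th)
From Db: Db → F#/Gb → B → E → A → D → G
= G


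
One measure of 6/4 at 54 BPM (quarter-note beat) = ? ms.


Step by step:
Quarter-note beat duration = 60000 / 54 ms
Beats per measure (6/4) = 6
One measure = 6 × 60000 / 54 = 360000 / 54 ms
= 6666.7 ms


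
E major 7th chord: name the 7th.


Major 7th chord = root + major 3rd + perfect 5th + major 7th
Seventh chords stack in thirds, so the letter names are E-G-B-D
Root: E
Major 3rd above E: G#
Perfect 5th above E: B
Major 7th above E: D#
The 7th = D#


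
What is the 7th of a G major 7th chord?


Reasoning:
Major 7th chord = root + major 3rd + perfect 5th + major 7th
Seventh chords stack in thirds, so the letter names are G-B-D-F
Root: G
Major 3rd above G: B
Perfect 5th above G: D
Major 7th above G: F#
The 7th = F#


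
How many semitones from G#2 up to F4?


Step by step:
Absolute semitone position = octave×12 + chromatic position
G#2: 2×12 + 8 = 32
F4: 4×12 + 5 = 53
Difference = 53 - 32 = 21
= 21 semitones


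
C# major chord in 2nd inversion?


Reasoning:
Root position: C# E# G#
2nd inversion: move root and 3rd up an octave
Bass note: G#
Notes (bottom to top) = G# C# E#


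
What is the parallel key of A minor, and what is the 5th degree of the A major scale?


Reasoning:
Parallel keys share the same tonic but differ in mode
A minor → parallel is A major
A major scale: A B C# D E F# G#
= A major; 5th degree = E


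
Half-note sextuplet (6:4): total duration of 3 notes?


Solution.
Sextuplet: 6 notes occupy the space of 4 half notes
Space = 4 × 2 = 8 beats
Each sextuplet note = 8 / 6 = 4/3 beats
3 notes = 3 × 4/3 = 4
= 4 beats


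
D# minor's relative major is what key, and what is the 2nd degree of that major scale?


Step by step:
The relative major shares the key signature and is a minor 3rd above the minor tonic
A minor 3rd above D# is F#
→ relative major of D# minor is F# major
F# major scale: F# G# A# B C# D# E#
= F# major; 2nd degree = G#


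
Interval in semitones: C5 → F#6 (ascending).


Reasoning:
Absolute semitone position = octave×12 + chromatic position
C5: 5×12 + 0 = 60
F#6: 6×12 + 6 = 78
Difference = 78 - 60 = 18
= 18 semitones


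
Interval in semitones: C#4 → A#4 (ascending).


Absolute semitone position = octave×12 + chromatic position
C#4: 4×12 + 1 = 49
A#4: 4×12 + 10 = 58
Difference = 58 - 49 = 9
= 9 semitones


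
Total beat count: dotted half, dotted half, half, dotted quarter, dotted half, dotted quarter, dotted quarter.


Beat values:
  dotted half = 3 beats
  dotted half = 3 beats
  half = 2 beats
  dotted quarter = 1.5 beats
  dotted half = 3 beats
  dotted quarter = 1.5 beats
  dotted quarter = 1.5 beats
Sum = 3 + 3 + 2 + 1.5 + 3 + 1.5 + 1.5
= 15.5 beats


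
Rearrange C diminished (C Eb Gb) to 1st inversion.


Let's work it out.
Root position: C Eb Gb
1st inversion: move root up an octave
Bass note: Eb
Notes (bottom to top) = Eb Gb C


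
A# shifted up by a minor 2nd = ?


Reasoning:
minor 2nd: 2 letter names, 1 semitones
Letter: A + 1 → B
Pitch: A# + 1 semitones, spelled as a B → B
= B


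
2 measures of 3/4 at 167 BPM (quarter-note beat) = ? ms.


Quarter-note beat duration = 60000 / 167 ms
Beats per measure (3/4) = 3
One measure = 3 × 60000 / 167 = 180000 / 167 ms
2 measures = 2 × 180000 / 167 = 360000 / 167
= 2155.7 ms


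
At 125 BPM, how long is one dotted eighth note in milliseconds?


Solution.
One quarter-note beat = 60000 / BPM = 60000 / 125 ms
Dotted eighth note = 3/4 × quarter note
Duration = 3/4 × 60000 / 125 = 45000 / 125
= 360.0 ms


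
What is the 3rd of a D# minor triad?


Minor triad = root + minor 3rd (3 semitones) + perfect 5th (7 semitones)
A triad on D# stacks thirds, so the chord tones use letter names D-F-A
Root: D#
Minor 3rd above D#: F#
Perfect 5th above D#: A#
The 3rd = F#


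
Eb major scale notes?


Major scale pattern: W-W-H-W-W-W-H (2-2-1-2-2-2-1 semitones)
Starting from Eb:
  Eb + 2 semitones → F
  F + 2 semitones → G
  G + 1 semitone → Ab
  Ab + 2 semitones → Bb
  Bb + 2 semitones → C
  C + 2 semitones → D
  D + 1 semitone → Eb
Scale = Eb F G Ab Bb C D


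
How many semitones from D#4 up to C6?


Let's work it out.
Absolute semitone position = octave×12 + chromatic position
D#4: 4×12 + 3 = 51
C6: 6×12 + 0 = 72
Difference = 72 - 51 = 21
= 21 semitones


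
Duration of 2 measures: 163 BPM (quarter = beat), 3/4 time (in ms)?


Quarter-note beat duration = 60000 / 163 ms
Beats per measure (3/4) = 3
One measure = 3 × 60000 / 163 = 180000 / 163 ms
2 measures = 2 × 180000 / 163 = 360000 / 163
= 2208.6 ms


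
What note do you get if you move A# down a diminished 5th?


Reasoning:
diminished 5th: 5 letter names, 6 semitones
Letter: A - 4 → D
Pitch: A# - 6 semitones, spelled as a D → D##
= D##


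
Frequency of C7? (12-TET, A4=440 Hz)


Let's work it out.
f = 440 × 2^(n/12) where n = semitones from A4
C7: 27 semitones from A4
f = 440 × 2^(27/12)
f = 2093.00 Hz


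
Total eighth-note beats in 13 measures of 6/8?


Let's work it out.
Time signature 6/8: the bottom number 8 means the eighth note gets one count
The top number 6 means 6 eighth-note beats per measure
Total = 6 × 13 measures
= 78 eighth-note beats


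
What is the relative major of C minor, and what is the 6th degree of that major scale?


Step by step:
The relative major shares the key signature and is a minor 3rd above the minor tonic
A minor 3rd above C is Eb
→ relative major of C minor is Eb major
Eb major scale: Eb F G Ab Bb C D
= Eb major; 6th degree = C


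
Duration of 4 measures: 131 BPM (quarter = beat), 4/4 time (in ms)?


Working:
Quarter-note beat duration = 60000 / 131 ms
Beats per measure (4/4) = 4
One measure = 4 × 60000 / 131 = 240000 / 131 ms
4 measures = 4 × 240000 / 131 = 960000 / 131
= 7328.2 ms


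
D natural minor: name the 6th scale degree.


Step by step:
Natural minor scale pattern: W-H-W-W-H-W-W (2-1-2-2-1-2-2 semitones)
Starting from D:
  D + 2 semitones → E
  E + 1 semitone → F
  F + 2 semitones → G
  G + 2 semitones → A
  A + 1 semitone → Bb
  Bb + 2 semitones → C
  C + 2 semitones → D
Scale: D E F G A Bb C
Degree 6 = Bb


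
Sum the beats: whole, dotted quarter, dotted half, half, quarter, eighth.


Beat values:
  whole = 4 beats
  dotted quarter = 1.5 beats
  dotted half = 3 beats
  half = 2 beats
  quarter = 1 beat
  eighth = 0.5 beats
Sum = 4 + 1.5 + 3 + 2 + 1 + 0.5
= 12 beats


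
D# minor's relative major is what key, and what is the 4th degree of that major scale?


The relative major shares the key signature and is a minor 3rd above the minor tonic
A minor 3rd above D# is F#
→ relative major of D# minor is F# major
F# major scale: F# G# A# B C# D# E#
= F# major; 4th degree = B


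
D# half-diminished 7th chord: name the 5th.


Let's work it out.
Half-diminished 7th chord = root + minor 3rd + diminished 5th + minor 7th
Seventh chords stack in thirds, so the letter names are D-F-A-C
Root: D#
Minor 3rd above D#: F#
Diminished 5th above D#: A
Minor 7th above D#: C#
The 5th = A


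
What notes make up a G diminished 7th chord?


Diminished 7th chord = root + minor 3rd + diminished 5th + diminished 7th
Seventh chords stack in thirds, so the letter names are G-B-D-F
Root: G
Minor 3rd above G: Bb
Diminished 5th above G: Db
Diminished 7th above G: Fb
Chord = G Bb Db Fb


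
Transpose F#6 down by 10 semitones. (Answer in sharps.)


F#6: chromatic position 6 in octave 6 → absolute = 6×12 + 6 = 78
Transpose down 10: 78 - 10 = 68
68 = 5×12 + 8 → G# in octave 5
Result = G#5


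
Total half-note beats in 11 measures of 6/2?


Time signature 6/2: the bottom number 2 means the half note gets one count
The top number 6 means 6 half-note beats per measure
Total = 6 × 11 measures
= 66 half-note beats


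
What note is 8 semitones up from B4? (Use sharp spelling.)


B4: chromatic position 11 in octave 4 → absolute = 4×12 + 11 = 59
Transpose up 8: 59 + 8 = 67
67 = 5×12 + 7 → G in octave 5
Result = G5


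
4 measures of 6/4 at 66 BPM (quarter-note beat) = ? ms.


Reasoning:
Quarter-note beat duration = 60000 / 66 ms
Beats per measure (6/4) = 6
One measure = 6 × 60000 / 66 = 360000 / 66 ms
4 measures = 4 × 360000 / 66 = 1440000 / 66
= 21818.2 ms


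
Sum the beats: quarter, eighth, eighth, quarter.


Working:
Beat values:
  quarter = 1 beat
  eighth = 0.5 beats
  eighth = 0.5 beats
  quarter = 1 beat
Sum = 1 + 0.5 + 0.5 + 1
= 3 beats


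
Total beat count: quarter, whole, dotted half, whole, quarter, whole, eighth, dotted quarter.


Step by step:
Beat values:
  quarter = 1 beat
  whole = 4 beats
  dotted half = 3 beats
  whole = 4 beats
  quarter = 1 beat
  whole = 4 beats
  eighth = 0.5 beats
  dotted quarter = 1.5 beats
Sum = 1 + 4 + 3 + 4 + 1 + 4 + 0.5 + 1.5
= 19 beats


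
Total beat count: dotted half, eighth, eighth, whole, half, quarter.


Solution.
Beat values:
  dotted half = 3 beats
  eighth = 0.5 beats
  eighth = 0.5 beats
  whole = 4 beats
  half = 2 beats
  quarter = 1 beat
Sum = 3 + 0.5 + 0.5 + 4 + 2 + 1
= 11 beats


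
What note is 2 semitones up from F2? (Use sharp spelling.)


Solution.
F2: chromatic position 5 in octave 2 → absolute = 2×12 + 5 = 29
Transpose up 2: 29 + 2 = 31
31 = 2×12 + 7 → G in octave 2
Result = G2


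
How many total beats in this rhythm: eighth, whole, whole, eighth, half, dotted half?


Let's work it out.
Beat values:
  eighth = 0.5 beats
  whole = 4 beats
  whole = 4 beats
  eighth = 0.5 beats
  half = 2 beats
  dotted half = 3 beats
Sum = 0.5 + 4 + 4 + 0.5 + 2 + 3
= 14 beats


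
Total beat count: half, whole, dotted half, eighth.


Reasoning:
Beat values:
  half = 2 beats
  whole = 4 beats
  dotted half = 3 beats
  eighth = 0.5 beats
Sum = 2 + 4 + 3 + 0.5
= 9.5 beats


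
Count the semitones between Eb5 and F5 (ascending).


Absolute semitone position = octave×12 + chromatic position
Eb5: 5×12 + 3 = 63
F5: 5×12 + 5 = 65
Difference = 65 - 63 = 2
= 2 semitones


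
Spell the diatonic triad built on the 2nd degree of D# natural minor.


D# natural minor scale: D# E# F# G# A# B C#
Diatonic triad on degree 2 stacks scale notes 2, 4, 6: E# G# B
E#→G# = 3 semitones; E#→B = 6 semitones → diminished triad
= E# G# B (diminished)


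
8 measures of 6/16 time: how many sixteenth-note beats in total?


Let's work it out.
Time signature 6/16: the bottom number 16 means the sixteenth note gets one count
The top number 6 means 6 sixteenth-note beats per measure
Total = 6 × 8 measures
= 48 sixteenth-note beats


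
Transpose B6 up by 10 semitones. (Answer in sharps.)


B6: chromatic position 11 in octave 6 → absolute = 6×12 + 11 = 83
Transpose up 10: 83 + 10 = 93
93 = 7×12 + 9 → A in octave 7
Result = A7


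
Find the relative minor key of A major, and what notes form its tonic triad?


Working:
The relative minor shares the major's key signature and starts on its 6th degree
6th degree = a major 6th above the tonic; a major 6th above A is F#
→ relative minor of A major is F# minor
Tonic triad of F# minor = root + minor 3rd + perfect 5th = F# A C#
= F# minor; triad = F# A C#


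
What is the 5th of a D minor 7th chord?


Working:
Minor 7th chord = root + minor 3rd + perfect 5th + minor 7th
Seventh chords stack in thirds, so the letter names are D-F-A-C
Root: D
Minor 3rd above D: F
Perfect 5th above D: A
Minor 7th above D: C
The 5th = A


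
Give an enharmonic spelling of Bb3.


Enharmonic notes sound the same pitch but are spelled with different letter names
Bb and A# name the same pitch class
= A#3


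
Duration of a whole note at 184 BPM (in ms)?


Let's work it out.
One quarter-note beat = 60000 / BPM = 60000 / 184 ms
Whole note = 4 × quarter note
Duration = 4 × 60000 / 184 = 240000 / 184
= 1304.3 ms


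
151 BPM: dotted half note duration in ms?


Let's work it out.
One quarter-note beat = 60000 / BPM = 60000 / 151 ms
Dotted half note = 3 × quarter note
Duration = 3 × 60000 / 151 = 180000 / 151
= 1192.1 ms


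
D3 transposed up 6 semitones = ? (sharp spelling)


Reasoning:
D3: chromatic position 2 in octave 3 → absolute = 3×12 + 2 = 38
Transpose up 6: 38 + 6 = 44
44 = 3×12 + 8 → G# in octave 3
Result = G#3


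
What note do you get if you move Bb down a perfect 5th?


Solution.
perfect 5th: 5 letter names, 7 semitones
Letter: B - 4 → E
Pitch: Bb - 7 semitones, spelled as an E → Eb
= Eb


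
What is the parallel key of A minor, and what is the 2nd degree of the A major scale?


Let's work it out.
Parallel keys share the same tonic but differ in mode
A minor → parallel is A major
A major scale: A B C# D E F# G#
= A major; 2nd degree = B


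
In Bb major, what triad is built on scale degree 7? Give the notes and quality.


Reasoning:
Bb major scale: Bb C D Eb F G A
Diatonic triad on degree 7 stacks scale notes 7, 2, 4: A C Eb
A→C = 3 semitones; A→Eb = 6 semitones → diminished triad
= A C Eb (diminished)


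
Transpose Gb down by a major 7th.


major 7th: 7 letter names, 11 semitones
Letter: G - 6 → A
Pitch: Gb - 11 semitones, spelled as an A → Abb
= Abb


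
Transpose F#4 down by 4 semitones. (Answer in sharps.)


Working:
F#4: chromatic position 6 in octave 4 → absolute = 4×12 + 6 = 54
Transpose down 4: 54 - 4 = 50
50 = 4×12 + 2 → D in octave 4
Result = D4


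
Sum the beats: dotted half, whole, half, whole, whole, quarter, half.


Working:
Beat values:
  dotted half = 3 beats
  whole = 4 beats
  half = 2 beats
  whole = 4 beats
  whole = 4 beats
  quarter = 1 beat
  half = 2 beats
Sum = 3 + 4 + 2 + 4 + 4 + 1 + 2
= 20 beats


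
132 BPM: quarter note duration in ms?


Step by step:
One quarter-note beat = 60000 / BPM = 60000 / 132 ms
Duration = 60000 / 132
= 454.5 ms


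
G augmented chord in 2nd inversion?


Working:
Root position: G B D#
2nd inversion: move root and 3rd up an octave
Bass note: D#
Notes (bottom to top) = D# G B


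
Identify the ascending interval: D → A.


Reasoning:
Letter names: D → A spans 5 letter names → a 5th
Semitones: D → A = 7 half-steps
A 5th of 7 semitones is a perfect 5th
= perfect 5th


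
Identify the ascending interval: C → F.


Letter names: C → F spans 4 letter names → a 4th
Semitones: C → F = 5 half-steps
A 4th of 5 semitones is a perfect 4th
= perfect 4th


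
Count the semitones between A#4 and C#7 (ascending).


Working:
Absolute semitone position = octave×12 + chromatic position
A#4: 4×12 + 10 = 58
C#7: 7×12 + 1 = 85
Difference = 85 - 58 = 27
= 27 semitones


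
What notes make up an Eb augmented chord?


Step by step:
Augmented triad = root + major 3rd (4 semitones) + augmented 5th (8 semitones)
A triad on Eb stacks thirds, so the chord tones use letter names E-G-B
Root: Eb
Major 3rd above Eb: G
Augmented 5th above Eb: B
Chord = Eb G B


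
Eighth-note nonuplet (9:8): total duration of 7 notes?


Reasoning:
Nonuplet: 9 notes occupy the space of 8 eighth notes
Space = 8 × 1/2 = 4 beats
Each nonuplet note = 4 / 9 = 4/9 beats
7 notes = 7 × 4/9 = 28/9
= 28/9 beats


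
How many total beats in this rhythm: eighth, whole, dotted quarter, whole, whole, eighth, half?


Solution.
Beat values:
  eighth = 0.5 beats
  whole = 4 beats
  dotted quarter = 1.5 beats
  whole = 4 beats
  whole = 4 beats
  eighth = 0.5 beats
  half = 2 beats
Sum = 0.5 + 4 + 1.5 + 4 + 4 + 0.5 + 2
= 16.5 beats


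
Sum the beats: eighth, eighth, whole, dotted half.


Solution.
Beat values:
  eighth = 0.5 beats
  eighth = 0.5 beats
  whole = 4 beats
  dotted half = 3 beats
Sum = 0.5 + 0.5 + 4 + 3
= 8 beats


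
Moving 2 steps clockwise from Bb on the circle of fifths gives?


Solution.
Each clockwise step on the circle of fifths moves up a perfect 5th
From Bb: Bb → F → C
= C


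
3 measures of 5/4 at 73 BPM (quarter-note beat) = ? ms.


Quarter-note beat duration = 60000 / 73 ms
Beats per measure (5/4) = 5
One measure = 5 × 60000 / 73 = 300000 / 73 ms
3 measures = 3 × 300000 / 73 = 900000 / 73
= 12328.8 ms


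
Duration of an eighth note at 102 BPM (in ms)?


Working:
One quarter-note beat = 60000 / BPM = 60000 / 102 ms
Eighth note = 1/2 × quarter note
Duration = 1/2 × 60000 / 102 = 30000 / 102
= 294.1 ms


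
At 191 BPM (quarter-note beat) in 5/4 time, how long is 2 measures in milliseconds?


Let's work it out.
Quarter-note beat duration = 60000 / 191 ms
Beats per measure (5/4) = 5
One measure = 5 × 60000 / 191 = 300000 / 191 ms
2 measures = 2 × 300000 / 191 = 600000 / 191
= 3141.4 ms


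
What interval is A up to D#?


Solution.
Letter names: A → D spans 4 letter names → a 4th
Semitones: A → D# = 6 half-steps
A 4th of 6 semitones is an augmented 4th
= augmented 4th


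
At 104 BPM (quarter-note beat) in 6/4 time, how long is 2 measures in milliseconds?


Quarter-note beat duration = 60000 / 104 ms
Beats per measure (6/4) = 6
One measure = 6 × 60000 / 104 = 360000 / 104 ms
2 measures = 2 × 360000 / 104 = 720000 / 104
= 6923.1 ms


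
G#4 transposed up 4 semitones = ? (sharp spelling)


Solution.
G#4: chromatic position 8 in octave 4 → absolute = 4×12 + 8 = 56
Transpose up 4: 56 + 4 = 60
60 = 5×12 + 0 → C in octave 5
Result = C5


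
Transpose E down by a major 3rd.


Let's work it out.
major 3rd: 3 letter names, 4 semitones
Letter: E - 2 → C
Pitch: E - 4 semitones, spelled as a C → C
= C


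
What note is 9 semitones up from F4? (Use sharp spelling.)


Solution.
F4: chromatic position 5 in octave 4 → absolute = 4×12 + 5 = 53
Transpose up 9: 53 + 9 = 62
62 = 5×12 + 2 → D in octave 5
Result = D5


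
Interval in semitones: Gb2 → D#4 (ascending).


Let's work it out.
Absolute semitone position = octave×12 + chromatic position
Gb2: 2×12 + 6 = 30
D#4: 4×12 + 3 = 51
Difference = 51 - 30 = 21
= 21 semitones


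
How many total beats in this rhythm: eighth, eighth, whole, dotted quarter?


Beat values:
  eighth = 0.5 beats
  eighth = 0.5 beats
  whole = 4 beats
  dotted quarter = 1.5 beats
Sum = 0.5 + 0.5 + 4 + 1.5
= 6.5 beats


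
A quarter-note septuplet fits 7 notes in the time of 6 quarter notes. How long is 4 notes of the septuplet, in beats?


Step by step:
Septuplet: 7 notes occupy the space of 6 quarter notes
Space = 6 × 1 = 6 beats
Each septuplet note = 6 / 7 = 6/7 beats
4 notes = 4 × 6/7 = 24/7
= 24/7 beats


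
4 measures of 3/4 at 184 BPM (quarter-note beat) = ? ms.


Let's work it out.
Quarter-note beat duration = 60000 / 184 ms
Beats per measure (3/4) = 3
One measure = 3 × 60000 / 184 = 180000 / 184 ms
4 measures = 4 × 180000 / 184 = 720000 / 184
= 3913.0 ms


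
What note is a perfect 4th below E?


Step by step:
A 4th spans 4 letter names, so from E we land on B
A perfect 4th = 5 semitones below E
Spell B at that pitch: B
= B


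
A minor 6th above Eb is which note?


Solution.
A 6th spans 6 letter names, so from E we land on C
A minor 6th = 8 semitones above Eb
Spell C at that pitch: Cb
= Cb


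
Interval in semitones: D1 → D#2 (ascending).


Absolute semitone position = octave×12 + chromatic position
D1: 1×12 + 2 = 14
D#2: 2×12 + 3 = 27
Difference = 27 - 14 = 13
= 13 semitones


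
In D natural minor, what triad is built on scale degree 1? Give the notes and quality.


Step by step:
D natural minor scale: D E F G A Bb C
Diatonic triad on degree 1 stacks scale notes 1, 3, 5: D F A
D→F = 3 semitones; D→A = 7 semitones → minor triad
= D F A (minor)


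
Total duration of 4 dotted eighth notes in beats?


Base eighth note = 1/2 beats
Dot 1 adds half the previous value: +1/4
One dotted eighth = 1/2 + 1/4 = 3/4
4 of them = 4 × 3/4 = 3
= 3 beats


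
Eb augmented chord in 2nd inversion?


Let's work it out.
Root position: Eb G B
2nd inversion: move root and 3rd up an octave
Bass note: B
Notes (bottom to top) = B Eb G


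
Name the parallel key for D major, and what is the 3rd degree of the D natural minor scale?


Step by step:
Parallel keys share the same tonic but differ in mode
D major → parallel is D minor
D natural minor scale: D E F G A Bb C
= D minor; 3rd degree = F


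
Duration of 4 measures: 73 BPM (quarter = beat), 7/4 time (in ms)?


Solution.
Quarter-note beat duration = 60000 / 73 ms
Beats per measure (7/4) = 7
One measure = 7 × 60000 / 73 = 420000 / 73 ms
4 measures = 4 × 420000 / 73 = 1680000 / 73
= 23013.7 ms


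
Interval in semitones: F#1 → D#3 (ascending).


Step by step:
Absolute semitone position = octave×12 + chromatic position
F#1: 1×12 + 6 = 18
D#3: 3×12 + 3 = 39
Difference = 39 - 18 = 21
= 21 semitones


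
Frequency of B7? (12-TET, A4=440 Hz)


Working:
f = 440 × 2^(n/12) where n = semitones from A4
B7: 38 semitones from A4
f = 440 × 2^(38/12)
f = 3951.07 Hz


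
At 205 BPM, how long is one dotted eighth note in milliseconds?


One quarter-note beat = 60000 / BPM = 60000 / 205 ms
Dotted eighth note = 3/4 × quarter note
Duration = 3/4 × 60000 / 205 = 45000 / 205
= 219.5 ms


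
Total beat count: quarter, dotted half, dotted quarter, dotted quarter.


Solution.
Beat values:
  quarter = 1 beat
  dotted half = 3 beats
  dotted quarter = 1.5 beats
  dotted quarter = 1.5 beats
Sum = 1 + 3 + 1.5 + 1.5
= 7 beats


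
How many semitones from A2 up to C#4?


Solution.
Absolute semitone position = octave×12 + chromatic position
A2: 2×12 + 9 = 33
C#4: 4×12 + 1 = 49
Difference = 49 - 33 = 16
= 16 semitones


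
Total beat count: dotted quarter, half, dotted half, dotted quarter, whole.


Beat values:
  dotted quarter = 1.5 beats
  half = 2 beats
  dotted half = 3 beats
  dotted quarter = 1.5 beats
  whole = 4 beats
Sum = 1.5 + 2 + 3 + 1.5 + 4
= 12 beats


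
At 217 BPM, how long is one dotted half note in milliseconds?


Working:
One quarter-note beat = 60000 / BPM = 60000 / 217 ms
Dotted half note = 3 × quarter note
Duration = 3 × 60000 / 217 = 180000 / 217
= 829.5 ms


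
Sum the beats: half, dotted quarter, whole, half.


Reasoning:
Beat values:
  half = 2 beats
  dotted quarter = 1.5 beats
  whole = 4 beats
  half = 2 beats
Sum = 2 + 1.5 + 4 + 2
= 9.5 beats


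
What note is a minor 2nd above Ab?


A 2nd spans 2 letter names, so from A we land on B
A minor 2nd = 1 semitone above Ab
Spell B at that pitch: Bbb
= Bbb


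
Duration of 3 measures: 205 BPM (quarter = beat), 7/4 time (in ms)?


Working:
Quarter-note beat duration = 60000 / 205 ms
Beats per measure (7/4) = 7
One measure = 7 × 60000 / 205 = 420000 / 205 ms
3 measures = 3 × 420000 / 205 = 1260000 / 205
= 6146.3 ms


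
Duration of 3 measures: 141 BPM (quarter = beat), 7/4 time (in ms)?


Step by step:
Quarter-note beat duration = 60000 / 141 ms
Beats per measure (7/4) = 7
One measure = 7 × 60000 / 141 = 420000 / 141 ms
3 measures = 3 × 420000 / 141 = 1260000 / 141
= 8936.2 ms


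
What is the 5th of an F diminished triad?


Diminished triad = root + minor 3rd (3 semitones) + diminished 5th (6 semitones)
A triad on F stacks thirds, so the chord tones use letter names F-A-C
Root: F
Minor 3rd above F: Ab
Diminished 5th above F: Cb
The 5th = Cb


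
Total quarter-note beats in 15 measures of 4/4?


Let's work it out.
Time signature 4/4: the bottom number 4 means the quarter note gets one count
The top number 4 means 4 quarter-note beats per measure
Total = 4 × 15 measures
= 60 quarter-note beats


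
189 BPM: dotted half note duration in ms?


One quarter-note beat = 60000 / BPM = 60000 / 189 ms
Dotted half note = 3 × quarter note
Duration = 3 × 60000 / 189 = 180000 / 189
= 952.4 ms


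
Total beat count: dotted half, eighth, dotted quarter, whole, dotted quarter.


Reasoning:
Beat values:
  dotted half = 3 beats
  eighth = 0.5 beats
  dotted quarter = 1.5 beats
  whole = 4 beats
  dotted quarter = 1.5 beats
Sum = 3 + 0.5 + 1.5 + 4 + 1.5
= 10.5 beats


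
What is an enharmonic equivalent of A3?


Reasoning:
Enharmonic notes sound the same pitch but are spelled with different letter names
A and Bbb name the same pitch class
= Bbb3


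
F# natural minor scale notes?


Natural minor scale pattern: W-H-W-W-H-W-W (2-1-2-2-1-2-2 semitones)
Starting from F#:
  F# + 2 semitones → G#
  G# + 1 semitone → A
  A + 2 semitones → B
  B + 2 semitones → C#
  C# + 1 semitone → D
  D + 2 semitones → E
  E + 2 semitones → F#
Scale = F# G# A B C# D E


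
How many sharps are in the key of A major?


Let's work it out.
Sharp major keys follow the circle of fifths: C(0), G(1), D(2), A(3), E(4), B(5), F#(6), C#(7)
A major has 3 sharps
Order of sharps: F# C# G# D# A# E# B# → first 3: F#, C#, G#
= 3 sharps


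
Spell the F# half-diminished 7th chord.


Half-diminished 7th chord = root + minor 3rd + diminished 5th + minor 7th
Seventh chords stack in thirds, so the letter names are F-A-C-E
Root: F#
Minor 3rd above F#: A
Diminished 5th above F#: C
Minor 7th above F#: E
Chord = F# A C E


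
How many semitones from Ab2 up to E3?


Reasoning:
Absolute semitone position = octave×12 + chromatic position
Ab2: 2×12 + 8 = 32
E3: 3×12 + 4 = 40
Difference = 40 - 32 = 8
= 8 semitones


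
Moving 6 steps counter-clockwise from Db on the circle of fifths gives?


Working:
Each counter-clockwise step moves down a perfect 5th (= up a perfect 4th)
From Db: Db → F#/Gb → B → E → A → D → G
= G


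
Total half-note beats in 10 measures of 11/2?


Time signature 11/2: the bottom number 2 means the half note gets one count
The top number 11 means 11 half-note beats per measure
Total = 11 × 10 measures
= 110 half-note beats


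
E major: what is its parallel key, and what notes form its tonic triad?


Step by step:
Parallel keys share the same tonic but differ in mode
E major → parallel is E minor
Tonic triad of E minor = E G B
= E minor; triad = E G B


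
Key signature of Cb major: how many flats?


Let's work it out.
Flat major keys: C(0), F(1), Bb(2), Eb(3), Ab(4), Db(5), Gb(6), Cb(7)
Cb major has 7 flats
Order of flats: Bb Eb Ab Db Gb Cb Fb → first 7: Bb, Eb, Ab, Db, Gb, Cb, Fb
= 7 flats


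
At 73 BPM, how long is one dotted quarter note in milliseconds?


Solution.
One quarter-note beat = 60000 / BPM = 60000 / 73 ms
Dotted quarter note = 3/2 × quarter note
Duration = 3/2 × 60000 / 73 = 90000 / 73
= 1232.9 ms


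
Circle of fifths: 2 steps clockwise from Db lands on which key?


Working:
Each clockwise step on the circle of fifths moves up a perfect 5th
From Db: Db → Ab → Eb
= Eb


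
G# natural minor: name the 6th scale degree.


Natural minor scale pattern: W-H-W-W-H-W-W (2-1-2-2-1-2-2 semitones)
Starting from G#:
  G# + 2 semitones → A#
  A# + 1 semitone → B
  B + 2 semitones → C#
  C# + 2 semitones → D#
  D# + 1 semitone → E
  E + 2 semitones → F#
  F# + 2 semitones → G#
Scale: G# A# B C# D# E F#
Degree 6 = E


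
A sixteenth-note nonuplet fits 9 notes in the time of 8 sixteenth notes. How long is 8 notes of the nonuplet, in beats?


Nonuplet: 9 notes occupy the space of 8 sixteenth notes
Space = 8 × 1/4 = 2 beats
Each nonuplet note = 2 / 9 = 2/9 beats
8 notes = 8 × 2/9 = 16/9
= 16/9 beats


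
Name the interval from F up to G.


Letter names: F → G spans 2 letter names → a 2nd
Semitones: F → G = 2 half-steps
A 2nd of 2 semitones is a major 2nd
= major 2nd


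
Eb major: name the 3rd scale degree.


Step by step:
Major scale pattern: W-W-H-W-W-W-H (2-2-1-2-2-2-1 semitones)
Starting from Eb:
  Eb + 2 semitones → F
  F + 2 semitones → G
  G + 1 semitone → Ab
  Ab + 2 semitones → Bb
  Bb + 2 semitones → C
  C + 2 semitones → D
  D + 1 semitone → Eb
Scale: Eb F G Ab Bb C D
Degree 3 = G


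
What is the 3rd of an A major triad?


Solution.
Major triad = root + major 3rd (4 semitones) + perfect 5th (7 semitones)
A triad on A stacks thirds, so the chord tones use letter names A-C-E
Root: A
Major 3rd above A: C#
Perfect 5th above A: E
The 3rd = C#


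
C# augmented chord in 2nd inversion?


Step by step:
Root position: C# E# G##
2nd inversion: move root and 3rd up an octave
Bass note: G##
Notes (bottom to top) = G## C# E#


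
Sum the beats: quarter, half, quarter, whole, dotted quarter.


Beat values:
  quarter = 1 beat
  half = 2 beats
  quarter = 1 beat
  whole = 4 beats
  dotted quarter = 1.5 beats
Sum = 1 + 2 + 1 + 4 + 1.5
= 9.5 beats


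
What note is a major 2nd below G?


A 2nd spans 2 letter names, so from G we land on F
A major 2nd = 2 semitones below G
Spell F at that pitch: F
= F


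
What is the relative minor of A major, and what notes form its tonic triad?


The relative minor shares the major's key signature and starts on its 6th degree
6th degree = a major 6th above the tonic; a major 6th above A is F#
→ relative minor of A major is F# minor
Tonic triad of F# minor = root + minor 3rd + perfect 5th = F# A C#
= F# minor; triad = F# A C#


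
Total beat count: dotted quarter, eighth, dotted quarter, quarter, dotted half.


Step by step:
Beat values:
  dotted quarter = 1.5 beats
  eighth = 0.5 beats
  dotted quarter = 1.5 beats
  quarter = 1 beat
  dotted half = 3 beats
Sum = 1.5 + 0.5 + 1.5 + 1 + 3
= 7.5 beats


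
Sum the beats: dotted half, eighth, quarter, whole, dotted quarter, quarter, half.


Beat values:
  dotted half = 3 beats
  eighth = 0.5 beats
  quarter = 1 beat
  whole = 4 beats
  dotted quarter = 1.5 beats
  quarter = 1 beat
  half = 2 beats
Sum = 3 + 0.5 + 1 + 4 + 1.5 + 1 + 2
= 13 beats


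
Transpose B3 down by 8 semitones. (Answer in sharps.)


Let's work it out.
B3: chromatic position 11 in octave 3 → absolute = 3×12 + 11 = 47
Transpose down 8: 47 - 8 = 39
39 = 3×12 + 3 → D# in octave 3
Result = D#3


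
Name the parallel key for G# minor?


Solution.
Parallel keys share the same tonic but differ in mode
G# minor → parallel is G# major
= G# major


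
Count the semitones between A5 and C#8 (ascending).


Step by step:
Absolute semitone position = octave×12 + chromatic position
A5: 5×12 + 9 = 69
C#8: 8×12 + 1 = 97
Difference = 97 - 69 = 28
= 28 semitones


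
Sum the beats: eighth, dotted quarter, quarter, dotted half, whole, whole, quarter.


Let's work it out.
Beat values:
  eighth = 0.5 beats
  dotted quarter = 1.5 beats
  quarter = 1 beat
  dotted half = 3 beats
  whole = 4 beats
  whole = 4 beats
  quarter = 1 beat
Sum = 0.5 + 1.5 + 1 + 3 + 4 + 4 + 1
= 15 beats


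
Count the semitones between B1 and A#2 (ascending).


Reasoning:
Absolute semitone position = octave×12 + chromatic position
B1: 1×12 + 11 = 23
A#2: 2×12 + 10 = 34
Difference = 34 - 23 = 11
= 11 semitones


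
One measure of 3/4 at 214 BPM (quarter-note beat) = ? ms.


Reasoning:
Quarter-note beat duration = 60000 / 214 ms
Beats per measure (3/4) = 3
One measure = 3 × 60000 / 214 = 180000 / 214 ms
= 841.1 ms


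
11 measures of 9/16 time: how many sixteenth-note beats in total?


Working:
Time signature 9/16: the bottom number 16 means the sixteenth note gets one count
The top number 9 means 9 sixteenth-note beats per measure
Total = 9 × 11 measures
= 99 sixteenth-note beats


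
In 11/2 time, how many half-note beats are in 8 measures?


Time signature 11/2: the bottom number 2 means the half note gets one count
The top number 11 means 11 half-note beats per measure
Total = 11 × 8 measures
= 88 half-note beats


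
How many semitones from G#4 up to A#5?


Working:
Absolute semitone position = octave×12 + chromatic position
G#4: 4×12 + 8 = 56
A#5: 5×12 + 10 = 70
Difference = 70 - 56 = 14
= 14 semitones


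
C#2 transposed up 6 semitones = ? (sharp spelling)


C#2: chromatic position 1 in octave 2 → absolute = 2×12 + 1 = 25
Transpose up 6: 25 + 6 = 31
31 = 2×12 + 7 → G in octave 2
Result = G2


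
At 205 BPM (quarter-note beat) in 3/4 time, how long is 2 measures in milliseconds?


Quarter-note beat duration = 60000 / 205 ms
Beats per measure (3/4) = 3
One measure = 3 × 60000 / 205 = 180000 / 205 ms
2 measures = 2 × 180000 / 205 = 360000 / 205
= 1756.1 ms


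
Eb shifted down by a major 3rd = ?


Step by step:
major 3rd: 3 letter names, 4 semitones
Letter: E - 2 → C
Pitch: Eb - 4 semitones, spelled as a C → Cb
= Cb


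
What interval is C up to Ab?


Solution.
Letter names: C → A spans 6 letter names → a 6th
Semitones: C → Ab = 8 half-steps
A 6th of 8 semitones is a minor 6th
= minor 6th


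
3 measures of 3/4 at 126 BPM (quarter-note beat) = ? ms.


Quarter-note beat duration = 60000 / 126 ms
Beats per measure (3/4) = 3
One measure = 3 × 60000 / 126 = 180000 / 126 ms
3 measures = 3 × 180000 / 126 = 540000 / 126
= 4285.7 ms


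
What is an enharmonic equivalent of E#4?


Working:
Enharmonic notes sound the same pitch but are spelled with different letter names
E# and F name the same pitch class
= F4


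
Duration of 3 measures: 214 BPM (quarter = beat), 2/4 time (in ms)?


Quarter-note beat duration = 60000 / 214 ms
Beats per measure (2/4) = 2
One measure = 2 × 60000 / 214 = 120000 / 214 ms
3 measures = 3 × 120000 / 214 = 360000 / 214
= 1682.2 ms


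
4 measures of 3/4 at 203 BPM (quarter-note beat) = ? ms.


Quarter-note beat duration = 60000 / 203 ms
Beats per measure (3/4) = 3
One measure = 3 × 60000 / 203 = 180000 / 203 ms
4 measures = 4 × 180000 / 203 = 720000 / 203
= 3546.8 ms


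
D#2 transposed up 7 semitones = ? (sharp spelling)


Step by step:
D#2: chromatic position 3 in octave 2 → absolute = 2×12 + 3 = 27
Transpose up 7: 27 + 7 = 34
34 = 2×12 + 10 → A# in octave 2
Result = A#2


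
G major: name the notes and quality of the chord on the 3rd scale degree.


Working:
G major scale: G A B C D E F#
Diatonic triad on degree 3 stacks scale notes 3, 5, 7: B D F#
B→D = 3 semitones; B→F# = 7 semitones → minor triad
= B D F# (minor)


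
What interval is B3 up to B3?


Step by step:
Letter names: B → B spans 1 letter name → a unison
Semitones: B3 → B3 = 0 half-steps
A unison of 0 semitones is a perfect unison
= perfect unison


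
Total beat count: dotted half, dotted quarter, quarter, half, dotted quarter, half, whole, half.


Beat values:
  dotted half = 3 beats
  dotted quarter = 1.5 beats
  quarter = 1 beat
  half = 2 beats
  dotted quarter = 1.5 beats
  half = 2 beats
  whole = 4 beats
  half = 2 beats
Sum = 3 + 1.5 + 1 + 2 + 1.5 + 2 + 4 + 2
= 17 beats


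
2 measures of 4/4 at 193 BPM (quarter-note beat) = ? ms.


Reasoning:
Quarter-note beat duration = 60000 / 193 ms
Beats per measure (4/4) = 4
One measure = 4 × 60000 / 193 = 240000 / 193 ms
2 measures = 2 × 240000 / 193 = 480000 / 193
= 2487.0 ms


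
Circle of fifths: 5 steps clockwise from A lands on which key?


Working:
Each clockwise step on the circle of fifths moves up a perfect 5th
From A: A → E → B → F#/Gb → Db → Ab
= Ab


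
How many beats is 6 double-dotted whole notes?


Solution.
Base whole note = 4 beats
Dot 1 adds half the previous value: +2
Dot 2 adds half the previous value: +1
One double-dotted whole = 4 + 2 + 1 = 7
6 of them = 6 × 7 = 42
= 42 beats


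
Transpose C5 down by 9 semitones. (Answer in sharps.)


Working:
C5: chromatic position 0 in octave 5 → absolute = 5×12 + 0 = 60
Transpose down 9: 60 - 9 = 51
51 = 4×12 + 3 → D# in octave 4
Result = D#4


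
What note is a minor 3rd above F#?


A 3rd spans 3 letter names, so from F we land on A
A minor 3rd = 3 semitones above F#
Spell A at that pitch: A
= A


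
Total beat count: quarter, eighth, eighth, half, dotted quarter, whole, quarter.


Working:
Beat values:
  quarter = 1 beat
  eighth = 0.5 beats
  eighth = 0.5 beats
  half = 2 beats
  dotted quarter = 1.5 beats
  whole = 4 beats
  quarter = 1 beat
Sum = 1 + 0.5 + 0.5 + 2 + 1.5 + 4 + 1
= 10.5 beats


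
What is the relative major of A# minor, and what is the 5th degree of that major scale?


The relative major shares the key signature and is a minor 3rd above the minor tonic
A minor 3rd above A# is C#
→ relative major of A# minor is C# major
C# major scale: C# D# E# F# G# A# B#
= C# major; 5th degree = G#


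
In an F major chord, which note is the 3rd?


Major triad = root + major 3rd (4 semitones) + perfect 5th (7 semitones)
A triad on F stacks thirds, so the chord tones use letter names F-A-C
Root: F
Major 3rd above F: A
Perfect 5th above F: C
The 3rd = A


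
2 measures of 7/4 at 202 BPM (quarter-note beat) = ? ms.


Solution.
Quarter-note beat duration = 60000 / 202 ms
Beats per measure (7/4) = 7
One measure = 7 × 60000 / 202 = 420000 / 202 ms
2 measures = 2 × 420000 / 202 = 840000 / 202
= 4158.4 ms


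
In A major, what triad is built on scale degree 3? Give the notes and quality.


A major scale: A B C# D E F# G#
Diatonic triad on degree 3 stacks scale notes 3, 5, 7: C# E G#
C#→E = 3 semitones; C#→G# = 7 semitones → minor triad
= C# E G# (minor)


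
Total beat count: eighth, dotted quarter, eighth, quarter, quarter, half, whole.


Beat values:
  eighth = 0.5 beats
  dotted quarter = 1.5 beats
  eighth = 0.5 beats
  quarter = 1 beat
  quarter = 1 beat
  half = 2 beats
  whole = 4 beats
Sum = 0.5 + 1.5 + 0.5 + 1 + 1 + 2 + 4
= 10.5 beats


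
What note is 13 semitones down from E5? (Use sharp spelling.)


Step by step:
E5: chromatic position 4 in octave 5 → absolute = 5×12 + 4 = 64
Transpose down 13: 64 - 13 = 51
51 = 4×12 + 3 → D# in octave 4
Result = D#4


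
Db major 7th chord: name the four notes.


Working:
Major 7th chord = root + major 3rd + perfect 5th + major 7th
Seventh chords stack in thirds, so the letter names are D-F-A-C
Root: Db
Major 3rd above Db: F
Perfect 5th above Db: Ab
Major 7th above Db: C
Chord = Db F Ab C


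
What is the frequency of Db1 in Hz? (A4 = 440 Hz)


Let's work it out.
f = 440 × 2^(n/12) where n = semitones from A4
Db1: -44 semitones from A4
f = 440 × 2^(-44/12)
f = 34.65 Hz


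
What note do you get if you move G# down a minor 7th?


Working:
minor 7th: 7 letter names, 10 semitones
Letter: G - 6 → A
Pitch: G# - 10 semitones, spelled as an A → A#
= A#


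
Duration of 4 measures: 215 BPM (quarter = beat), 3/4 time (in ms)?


Step by step:
Quarter-note beat duration = 60000 / 215 ms
Beats per measure (3/4) = 3
One measure = 3 × 60000 / 215 = 180000 / 215 ms
4 measures = 4 × 180000 / 215 = 720000 / 215
= 3348.8 ms


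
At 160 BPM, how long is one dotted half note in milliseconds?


One quarter-note beat = 60000 / BPM = 60000 / 160 ms
Dotted half note = 3 × quarter note
Duration = 3 × 60000 / 160 = 180000 / 160
= 1125.0 ms


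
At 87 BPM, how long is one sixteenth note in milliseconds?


Step by step:
One quarter-note beat = 60000 / BPM = 60000 / 87 ms
Sixteenth note = 1/4 × quarter note
Duration = 1/4 × 60000 / 87 = 15000 / 87
= 172.4 ms
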